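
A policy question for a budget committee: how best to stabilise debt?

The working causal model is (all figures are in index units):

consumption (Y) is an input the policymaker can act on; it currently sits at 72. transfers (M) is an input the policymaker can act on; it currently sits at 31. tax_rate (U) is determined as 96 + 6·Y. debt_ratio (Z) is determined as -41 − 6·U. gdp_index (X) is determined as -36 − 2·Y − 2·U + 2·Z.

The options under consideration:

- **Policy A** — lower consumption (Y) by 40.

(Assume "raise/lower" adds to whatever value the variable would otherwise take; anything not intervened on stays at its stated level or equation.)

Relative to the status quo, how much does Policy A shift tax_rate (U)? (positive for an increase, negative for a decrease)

Baseline:
  Y = 72
  U = 96 + 6·72 = 528
Policy A (Y − 40):
  Y = 72 − 40 = 32
  U = 96 + 6·32 = 288
Change in U: 288 − 528 = -240

-240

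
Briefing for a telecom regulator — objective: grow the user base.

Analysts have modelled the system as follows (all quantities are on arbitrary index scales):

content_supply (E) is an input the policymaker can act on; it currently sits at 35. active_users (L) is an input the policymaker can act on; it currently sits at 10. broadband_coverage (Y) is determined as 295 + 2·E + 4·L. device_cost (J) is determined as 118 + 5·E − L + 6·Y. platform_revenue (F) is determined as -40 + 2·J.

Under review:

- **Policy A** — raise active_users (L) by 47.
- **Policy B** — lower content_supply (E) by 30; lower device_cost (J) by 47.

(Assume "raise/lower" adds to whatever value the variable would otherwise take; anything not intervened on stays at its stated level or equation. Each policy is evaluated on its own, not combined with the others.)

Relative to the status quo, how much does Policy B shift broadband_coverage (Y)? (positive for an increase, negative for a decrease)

Baseline:
  E = 35
  L = 10
  Y = 295 + 2·35 + 4·10 = 405
Policy B (E − 30, J − 47):
  E = 35 − 30 = 5
  L = 10
  Y = 295 + 2·5 + 4·10 = 345
Change in Y: 345 − 405 = -60

-60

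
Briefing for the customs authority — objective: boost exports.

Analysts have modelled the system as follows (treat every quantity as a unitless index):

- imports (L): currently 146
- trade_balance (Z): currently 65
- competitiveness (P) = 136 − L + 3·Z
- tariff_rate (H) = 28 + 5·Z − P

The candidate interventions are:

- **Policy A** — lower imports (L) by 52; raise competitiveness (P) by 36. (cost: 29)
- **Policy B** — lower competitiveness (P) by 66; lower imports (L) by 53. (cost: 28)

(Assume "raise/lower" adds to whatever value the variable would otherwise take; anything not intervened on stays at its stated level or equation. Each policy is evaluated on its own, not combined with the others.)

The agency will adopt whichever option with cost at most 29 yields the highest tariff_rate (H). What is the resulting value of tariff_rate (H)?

Policy A (L − 52, P + 36):
  L = 146 − 52 = 94
  Z = 65
  P = 136 − 94 + 3·65 (+36 from intervention) = 273
  H = 28 + 5·65 − 273 = 80
Policy B (P − 66, L − 53):
  L = 146 − 53 = 93
  Z = 65
  P = 136 − 93 + 3·65 (−66 from intervention) = 172
  H = 28 + 5·65 − 172 = 181
Comparing — Policy A: H=80, Policy B: H=181. Highest is 181 (Policy B).

181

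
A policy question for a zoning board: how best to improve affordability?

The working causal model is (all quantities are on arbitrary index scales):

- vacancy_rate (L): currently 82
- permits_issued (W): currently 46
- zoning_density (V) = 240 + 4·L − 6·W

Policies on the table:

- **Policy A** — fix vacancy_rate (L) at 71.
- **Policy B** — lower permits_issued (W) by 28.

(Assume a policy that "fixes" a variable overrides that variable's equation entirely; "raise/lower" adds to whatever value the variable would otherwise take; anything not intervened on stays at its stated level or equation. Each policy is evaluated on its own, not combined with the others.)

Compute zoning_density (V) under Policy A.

248

Policy A (L := 71):
  L = 71
  W = 46
  V = 240 + 4·71 − 6·46 = 248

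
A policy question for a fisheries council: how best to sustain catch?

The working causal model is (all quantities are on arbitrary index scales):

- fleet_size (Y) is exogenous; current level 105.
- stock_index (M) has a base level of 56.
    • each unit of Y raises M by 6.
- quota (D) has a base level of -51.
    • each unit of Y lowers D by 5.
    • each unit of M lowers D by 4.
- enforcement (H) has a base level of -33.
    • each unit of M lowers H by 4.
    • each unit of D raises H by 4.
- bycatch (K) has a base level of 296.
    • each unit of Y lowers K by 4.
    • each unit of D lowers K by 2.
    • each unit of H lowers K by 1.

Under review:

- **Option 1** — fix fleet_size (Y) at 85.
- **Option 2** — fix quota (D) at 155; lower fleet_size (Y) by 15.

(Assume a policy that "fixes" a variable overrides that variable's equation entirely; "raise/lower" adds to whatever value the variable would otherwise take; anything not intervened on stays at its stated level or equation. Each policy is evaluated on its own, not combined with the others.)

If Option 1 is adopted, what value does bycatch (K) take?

18693

Option 1 (Y := 85):
  Y = 85
  M = 56 + 6·85 = 566
  D = -51 − 5·85 − 4·566 = -2740
  H = -33 − 4·566 + 4·(-2740) = -13257
  K = 296 − 4·85 − 2·(-2740) − (-13257) = 18693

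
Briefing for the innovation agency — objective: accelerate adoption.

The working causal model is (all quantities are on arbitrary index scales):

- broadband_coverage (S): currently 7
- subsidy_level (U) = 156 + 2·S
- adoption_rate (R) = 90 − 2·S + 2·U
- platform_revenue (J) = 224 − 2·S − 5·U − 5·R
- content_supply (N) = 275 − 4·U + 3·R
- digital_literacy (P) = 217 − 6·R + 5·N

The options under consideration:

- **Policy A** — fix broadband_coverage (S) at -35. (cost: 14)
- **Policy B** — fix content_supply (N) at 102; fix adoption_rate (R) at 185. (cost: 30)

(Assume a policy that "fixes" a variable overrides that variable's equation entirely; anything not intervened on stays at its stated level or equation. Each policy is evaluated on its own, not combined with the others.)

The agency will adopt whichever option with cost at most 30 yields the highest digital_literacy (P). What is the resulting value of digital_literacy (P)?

Policy A (S := -35):
  S = -35
  U = 156 + 2·(-35) = 86
  R = 90 − 2·(-35) + 2·86 = 332
  N = 275 − 4·86 + 3·332 = 927
  P = 217 − 6·332 + 5·927 = 2860
Policy B (N := 102, R := 185):
  S = 7
  U = 156 + 2·7 = 170
  R = 185
  N = 102
  P = 217 − 6·185 + 5·102 = -383
Comparing — Policy A: P=2860, Policy B: P=-383. Highest is 2860 (Policy A).

2860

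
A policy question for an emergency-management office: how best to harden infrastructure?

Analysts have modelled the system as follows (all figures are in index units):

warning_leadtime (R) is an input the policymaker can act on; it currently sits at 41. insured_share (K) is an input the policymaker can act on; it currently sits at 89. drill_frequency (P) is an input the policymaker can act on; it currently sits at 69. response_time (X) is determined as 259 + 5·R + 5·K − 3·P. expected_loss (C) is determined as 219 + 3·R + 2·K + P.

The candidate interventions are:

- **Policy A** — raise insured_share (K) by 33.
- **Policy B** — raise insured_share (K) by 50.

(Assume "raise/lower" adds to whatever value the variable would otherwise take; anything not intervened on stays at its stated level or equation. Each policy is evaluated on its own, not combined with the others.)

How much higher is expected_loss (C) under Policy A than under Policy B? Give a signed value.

-34

Policy A (K + 33):
  R = 41
  K = 89 + 33 = 122
  P = 69
  C = 219 + 3·41 + 2·122 + 69 = 655
Policy B (K + 50):
  R = 41
  K = 89 + 50 = 139
  P = 69
  C = 219 + 3·41 + 2·139 + 69 = 689
C: 655 − 689 = -34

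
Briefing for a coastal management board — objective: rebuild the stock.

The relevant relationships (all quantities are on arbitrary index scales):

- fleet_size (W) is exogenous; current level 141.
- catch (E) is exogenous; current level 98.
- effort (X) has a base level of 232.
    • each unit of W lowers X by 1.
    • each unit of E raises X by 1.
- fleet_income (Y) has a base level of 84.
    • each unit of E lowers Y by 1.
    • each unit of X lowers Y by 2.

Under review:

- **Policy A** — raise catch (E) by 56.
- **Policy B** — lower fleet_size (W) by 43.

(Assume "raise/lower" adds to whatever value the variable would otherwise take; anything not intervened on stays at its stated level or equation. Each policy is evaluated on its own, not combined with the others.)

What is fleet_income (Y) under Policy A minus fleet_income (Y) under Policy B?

Policy A (E + 56):
  W = 141
  E = 98 + 56 = 154
  X = 232 − 141 + 154 = 245
  Y = 84 − 154 − 2·245 = -560
Policy B (W − 43):
  W = 141 − 43 = 98
  E = 98
  X = 232 − 98 + 98 = 232
  Y = 84 − 98 − 2·232 = -478
Y: -560 − (-478) = -82

-82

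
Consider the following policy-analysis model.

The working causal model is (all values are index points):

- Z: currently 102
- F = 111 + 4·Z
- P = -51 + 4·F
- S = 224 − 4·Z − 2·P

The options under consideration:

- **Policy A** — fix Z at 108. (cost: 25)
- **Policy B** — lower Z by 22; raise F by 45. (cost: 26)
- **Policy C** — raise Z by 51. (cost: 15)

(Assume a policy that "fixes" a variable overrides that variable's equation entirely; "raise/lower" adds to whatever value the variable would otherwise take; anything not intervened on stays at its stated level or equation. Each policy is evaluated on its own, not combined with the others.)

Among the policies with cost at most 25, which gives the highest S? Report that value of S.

-4450

Policy A (Z := 108):
  Z = 108
  F = 111 + 4·108 = 543
  P = -51 + 4·543 = 2121
  S = 224 − 4·108 − 2·2121 = -4450
Policy C (Z + 51):
  Z = 102 + 51 = 153
  F = 111 + 4·153 = 723
  P = -51 + 4·723 = 2841
  S = 224 − 4·153 − 2·2841 = -6070
Comparing — Policy A: S=-4450, Policy C: S=-6070. Highest is -4450 (Policy A).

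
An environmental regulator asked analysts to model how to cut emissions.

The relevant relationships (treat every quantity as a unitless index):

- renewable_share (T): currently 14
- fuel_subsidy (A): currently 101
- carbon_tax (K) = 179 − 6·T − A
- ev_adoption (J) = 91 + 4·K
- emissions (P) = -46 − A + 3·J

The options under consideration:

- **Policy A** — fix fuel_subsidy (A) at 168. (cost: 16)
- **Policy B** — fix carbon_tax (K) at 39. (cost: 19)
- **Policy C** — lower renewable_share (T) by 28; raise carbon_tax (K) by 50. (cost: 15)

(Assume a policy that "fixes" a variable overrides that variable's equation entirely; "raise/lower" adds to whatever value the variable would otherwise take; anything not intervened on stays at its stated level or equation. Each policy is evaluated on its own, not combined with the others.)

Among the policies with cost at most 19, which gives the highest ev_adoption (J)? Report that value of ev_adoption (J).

939

Policy A (A := 168):
  T = 14
  A = 168
  K = 179 − 6·14 − 168 = -73
  J = 91 + 4·(-73) = -201
Policy B (K := 39):
  T = 14
  A = 101
  K = 39
  J = 91 + 4·39 = 247
Policy C (T − 28, K + 50):
  T = 14 − 28 = -14
  A = 101
  K = 179 − 6·(-14) − 101 (+50 from intervention) = 212
  J = 91 + 4·212 = 939
Comparing — Policy A: J=-201, Policy B: J=247, Policy C: J=939. Highest is 939 (Policy C).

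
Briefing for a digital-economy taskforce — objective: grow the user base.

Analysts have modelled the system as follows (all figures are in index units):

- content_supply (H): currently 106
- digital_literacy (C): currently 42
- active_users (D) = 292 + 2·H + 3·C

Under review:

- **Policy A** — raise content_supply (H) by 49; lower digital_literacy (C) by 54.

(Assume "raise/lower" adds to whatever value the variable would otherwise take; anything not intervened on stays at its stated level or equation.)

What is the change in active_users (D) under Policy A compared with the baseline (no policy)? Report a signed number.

Baseline:
  H = 106
  C = 42
  D = 292 + 2·106 + 3·42 = 630
Policy A (H + 49, C − 54):
  H = 106 + 49 = 155
  C = 42 − 54 = -12
  D = 292 + 2·155 + 3·(-12) = 566
Change in D: 566 − 630 = -64

-64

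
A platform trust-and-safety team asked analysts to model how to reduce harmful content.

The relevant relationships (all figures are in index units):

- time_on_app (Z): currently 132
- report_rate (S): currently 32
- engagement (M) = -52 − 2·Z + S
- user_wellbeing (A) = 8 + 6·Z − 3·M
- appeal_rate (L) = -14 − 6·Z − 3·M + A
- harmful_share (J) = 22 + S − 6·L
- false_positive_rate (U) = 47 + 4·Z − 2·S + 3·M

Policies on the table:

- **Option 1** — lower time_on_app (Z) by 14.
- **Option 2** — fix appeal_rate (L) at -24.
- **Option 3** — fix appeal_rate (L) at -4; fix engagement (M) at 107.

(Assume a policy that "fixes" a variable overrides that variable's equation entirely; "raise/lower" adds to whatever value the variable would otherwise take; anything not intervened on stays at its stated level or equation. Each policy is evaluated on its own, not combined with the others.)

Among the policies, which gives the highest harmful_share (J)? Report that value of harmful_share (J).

198

Option 1 (Z − 14):
  Z = 132 − 14 = 118
  S = 32
  M = -52 − 2·118 + 32 = -256
  A = 8 + 6·118 − 3·(-256) = 1484
  L = -14 − 6·118 − 3·(-256) + 1484 = 1530
  J = 22 + 32 − 6·1530 = -9126
Option 2 (L := -24):
  Z = 132
  S = 32
  M = -52 − 2·132 + 32 = -284
  A = 8 + 6·132 − 3·(-284) = 1652
  L = -24
  J = 22 + 32 − 6·(-24) = 198
Option 3 (L := -4, M := 107):
  Z = 132
  S = 32
  M = 107
  A = 8 + 6·132 − 3·107 = 479
  L = -4
  J = 22 + 32 − 6·(-4) = 78
Comparing — Option 1: J=-9126, Option 2: J=198, Option 3: J=78. Highest is 198 (Option 2).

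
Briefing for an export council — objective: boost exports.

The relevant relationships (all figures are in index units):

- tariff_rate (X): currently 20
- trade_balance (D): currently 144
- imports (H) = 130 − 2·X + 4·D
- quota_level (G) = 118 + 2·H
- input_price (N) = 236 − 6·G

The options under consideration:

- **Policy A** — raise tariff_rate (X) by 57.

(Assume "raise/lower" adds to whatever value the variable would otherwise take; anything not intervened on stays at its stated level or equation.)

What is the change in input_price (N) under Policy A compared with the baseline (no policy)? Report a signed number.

Baseline:
  X = 20
  D = 144
  H = 130 − 2·20 + 4·144 = 666
  G = 118 + 2·666 = 1450
  N = 236 − 6·1450 = -8464
Policy A (X + 57):
  X = 20 + 57 = 77
  D = 144
  H = 130 − 2·77 + 4·144 = 552
  G = 118 + 2·552 = 1222
  N = 236 − 6·1222 = -7096
Change in N: -7096 − (-8464) = 1368

1368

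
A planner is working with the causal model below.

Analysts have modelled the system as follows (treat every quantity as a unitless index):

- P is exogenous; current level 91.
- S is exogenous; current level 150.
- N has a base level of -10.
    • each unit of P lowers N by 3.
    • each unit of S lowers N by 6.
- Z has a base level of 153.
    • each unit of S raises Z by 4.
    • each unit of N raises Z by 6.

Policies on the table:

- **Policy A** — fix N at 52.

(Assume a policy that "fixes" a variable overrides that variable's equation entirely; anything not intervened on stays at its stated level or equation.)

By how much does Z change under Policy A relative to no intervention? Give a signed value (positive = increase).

7410

Baseline:
  P = 91
  S = 150
  N = -10 − 3·91 − 6·150 = -1183
  Z = 153 + 4·150 + 6·(-1183) = -6345
Policy A (N := 52):
  P = 91
  S = 150
  N = 52
  Z = 153 + 4·150 + 6·52 = 1065
Change in Z: 1065 − (-6345) = 7410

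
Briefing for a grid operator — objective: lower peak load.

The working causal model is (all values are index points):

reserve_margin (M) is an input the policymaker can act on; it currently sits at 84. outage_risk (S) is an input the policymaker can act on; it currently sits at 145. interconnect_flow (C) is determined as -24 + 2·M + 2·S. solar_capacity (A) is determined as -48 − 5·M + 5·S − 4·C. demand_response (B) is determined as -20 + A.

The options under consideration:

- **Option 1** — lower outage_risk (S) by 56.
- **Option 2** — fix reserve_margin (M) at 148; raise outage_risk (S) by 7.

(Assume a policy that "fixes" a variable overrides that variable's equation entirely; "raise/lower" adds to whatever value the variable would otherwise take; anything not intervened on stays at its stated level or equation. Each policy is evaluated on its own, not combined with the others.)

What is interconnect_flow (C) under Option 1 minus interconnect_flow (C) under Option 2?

-254

Option 1 (S − 56):
  M = 84
  S = 145 − 56 = 89
  C = -24 + 2·84 + 2·89 = 322
Option 2 (M := 148, S + 7):
  M = 148
  S = 145 + 7 = 152
  C = -24 + 2·148 + 2·152 = 576
C: 322 − 576 = -254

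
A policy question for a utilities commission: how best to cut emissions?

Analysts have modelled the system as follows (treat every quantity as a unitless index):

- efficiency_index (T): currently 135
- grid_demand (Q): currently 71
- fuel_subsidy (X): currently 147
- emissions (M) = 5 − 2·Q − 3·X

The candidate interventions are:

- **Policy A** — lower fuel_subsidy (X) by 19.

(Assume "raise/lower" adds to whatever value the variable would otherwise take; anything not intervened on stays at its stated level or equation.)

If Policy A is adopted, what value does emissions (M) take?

Policy A (X − 19):
  Q = 71
  X = 147 − 19 = 128
  M = 5 − 2·71 − 3·128 = -521

-521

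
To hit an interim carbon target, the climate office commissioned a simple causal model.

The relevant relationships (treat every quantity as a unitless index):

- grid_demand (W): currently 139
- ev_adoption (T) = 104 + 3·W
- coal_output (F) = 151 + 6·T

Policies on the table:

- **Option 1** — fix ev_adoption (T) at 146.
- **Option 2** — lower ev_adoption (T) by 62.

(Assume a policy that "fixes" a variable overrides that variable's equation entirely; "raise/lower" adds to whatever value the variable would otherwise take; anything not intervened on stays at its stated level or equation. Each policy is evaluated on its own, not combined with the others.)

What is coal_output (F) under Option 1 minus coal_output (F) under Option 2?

Option 1 (T := 146):
  W = 139
  T = 146
  F = 151 + 6·146 = 1027
Option 2 (T − 62):
  W = 139
  T = 104 + 3·139 (−62 from intervention) = 459
  F = 151 + 6·459 = 2905
F: 1027 − 2905 = -1878

-1878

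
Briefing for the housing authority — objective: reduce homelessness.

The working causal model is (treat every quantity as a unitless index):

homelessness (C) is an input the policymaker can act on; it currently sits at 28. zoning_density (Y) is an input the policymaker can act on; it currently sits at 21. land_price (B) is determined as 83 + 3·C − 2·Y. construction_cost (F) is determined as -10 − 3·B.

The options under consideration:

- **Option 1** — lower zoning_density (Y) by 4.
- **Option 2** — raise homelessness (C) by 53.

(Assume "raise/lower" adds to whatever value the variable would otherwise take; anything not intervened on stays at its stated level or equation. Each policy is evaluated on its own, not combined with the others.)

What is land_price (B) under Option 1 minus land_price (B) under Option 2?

-151

Option 1 (Y − 4):
  C = 28
  Y = 21 − 4 = 17
  B = 83 + 3·28 − 2·17 = 133
Option 2 (C + 53):
  C = 28 + 53 = 81
  Y = 21
  B = 83 + 3·81 − 2·21 = 284
B: 133 − 284 = -151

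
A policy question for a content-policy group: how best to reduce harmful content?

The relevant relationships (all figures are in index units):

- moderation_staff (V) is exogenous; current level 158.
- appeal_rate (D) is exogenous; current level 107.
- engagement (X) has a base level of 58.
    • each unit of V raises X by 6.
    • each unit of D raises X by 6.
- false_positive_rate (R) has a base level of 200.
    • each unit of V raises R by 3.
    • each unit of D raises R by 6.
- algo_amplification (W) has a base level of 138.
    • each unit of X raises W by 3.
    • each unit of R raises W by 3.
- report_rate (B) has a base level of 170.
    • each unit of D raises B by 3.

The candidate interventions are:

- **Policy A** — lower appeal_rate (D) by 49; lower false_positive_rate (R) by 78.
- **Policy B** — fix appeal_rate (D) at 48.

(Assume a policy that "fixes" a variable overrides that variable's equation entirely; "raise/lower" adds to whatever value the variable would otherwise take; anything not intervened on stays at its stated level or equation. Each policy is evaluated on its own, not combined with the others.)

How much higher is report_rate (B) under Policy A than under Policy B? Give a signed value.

Policy A (D − 49, R − 78):
  D = 107 − 49 = 58
  B = 170 + 3·58 = 344
Policy B (D := 48):
  D = 48
  B = 170 + 3·48 = 314
B: 344 − 314 = 30

30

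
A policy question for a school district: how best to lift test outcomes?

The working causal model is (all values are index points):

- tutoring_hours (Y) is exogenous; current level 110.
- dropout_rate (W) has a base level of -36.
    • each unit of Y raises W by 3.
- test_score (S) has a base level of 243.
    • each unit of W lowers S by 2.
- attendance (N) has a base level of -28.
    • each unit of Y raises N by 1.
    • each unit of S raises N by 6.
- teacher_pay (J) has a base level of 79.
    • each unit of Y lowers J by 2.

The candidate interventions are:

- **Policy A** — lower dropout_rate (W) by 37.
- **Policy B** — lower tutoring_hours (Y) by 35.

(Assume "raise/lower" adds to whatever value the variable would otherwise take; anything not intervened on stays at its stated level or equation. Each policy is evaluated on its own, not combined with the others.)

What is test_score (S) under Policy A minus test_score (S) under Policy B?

Policy A (W − 37):
  Y = 110
  W = -36 + 3·110 (−37 from intervention) = 257
  S = 243 − 2·257 = -271
Policy B (Y − 35):
  Y = 110 − 35 = 75
  W = -36 + 3·75 = 189
  S = 243 − 2·189 = -135
S: -271 − (-135) = -136

-136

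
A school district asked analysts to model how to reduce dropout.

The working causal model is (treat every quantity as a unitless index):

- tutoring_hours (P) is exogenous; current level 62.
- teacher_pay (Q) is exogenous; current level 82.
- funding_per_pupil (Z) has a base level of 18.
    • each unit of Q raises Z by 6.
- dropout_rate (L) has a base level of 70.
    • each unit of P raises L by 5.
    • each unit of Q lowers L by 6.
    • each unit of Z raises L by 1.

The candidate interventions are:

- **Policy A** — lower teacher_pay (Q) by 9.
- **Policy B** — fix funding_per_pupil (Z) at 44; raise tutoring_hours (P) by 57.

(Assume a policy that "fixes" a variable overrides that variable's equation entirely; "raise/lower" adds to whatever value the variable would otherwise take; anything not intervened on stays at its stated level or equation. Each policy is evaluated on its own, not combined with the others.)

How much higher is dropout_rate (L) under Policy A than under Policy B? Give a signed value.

Policy A (Q − 9):
  P = 62
  Q = 82 − 9 = 73
  Z = 18 + 6·73 = 456
  L = 70 + 5·62 − 6·73 + 456 = 398
Policy B (Z := 44, P + 57):
  P = 62 + 57 = 119
  Q = 82
  Z = 44
  L = 70 + 5·119 − 6·82 + 44 = 217
L: 398 − 217 = 181

181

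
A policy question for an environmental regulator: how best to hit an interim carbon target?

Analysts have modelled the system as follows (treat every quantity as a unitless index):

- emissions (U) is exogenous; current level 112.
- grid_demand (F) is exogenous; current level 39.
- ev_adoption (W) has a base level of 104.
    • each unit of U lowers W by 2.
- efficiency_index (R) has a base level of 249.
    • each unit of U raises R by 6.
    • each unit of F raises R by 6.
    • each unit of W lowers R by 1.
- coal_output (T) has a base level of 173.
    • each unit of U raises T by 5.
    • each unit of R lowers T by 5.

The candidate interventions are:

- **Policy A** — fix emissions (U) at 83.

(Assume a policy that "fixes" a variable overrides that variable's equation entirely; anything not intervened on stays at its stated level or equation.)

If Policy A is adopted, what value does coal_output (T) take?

-4627

Policy A (U := 83):
  U = 83
  F = 39
  W = 104 − 2·83 = -62
  R = 249 + 6·83 + 6·39 − (-62) = 1043
  T = 173 + 5·83 − 5·1043 = -4627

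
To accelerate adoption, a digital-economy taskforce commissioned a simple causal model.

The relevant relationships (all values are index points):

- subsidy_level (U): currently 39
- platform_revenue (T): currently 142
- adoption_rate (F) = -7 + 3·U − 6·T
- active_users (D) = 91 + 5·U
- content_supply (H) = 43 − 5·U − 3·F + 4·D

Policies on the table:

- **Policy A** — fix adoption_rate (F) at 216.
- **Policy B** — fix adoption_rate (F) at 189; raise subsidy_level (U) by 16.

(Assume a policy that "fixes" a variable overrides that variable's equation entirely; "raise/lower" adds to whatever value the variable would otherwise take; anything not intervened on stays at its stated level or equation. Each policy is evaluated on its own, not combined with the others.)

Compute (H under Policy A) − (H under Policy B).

-321

Policy A (F := 216):
  U = 39
  T = 142
  F = 216
  D = 91 + 5·39 = 286
  H = 43 − 5·39 − 3·216 + 4·286 = 344
Policy B (F := 189, U + 16):
  U = 39 + 16 = 55
  T = 142
  F = 189
  D = 91 + 5·55 = 366
  H = 43 − 5·55 − 3·189 + 4·366 = 665
H: 344 − 665 = -321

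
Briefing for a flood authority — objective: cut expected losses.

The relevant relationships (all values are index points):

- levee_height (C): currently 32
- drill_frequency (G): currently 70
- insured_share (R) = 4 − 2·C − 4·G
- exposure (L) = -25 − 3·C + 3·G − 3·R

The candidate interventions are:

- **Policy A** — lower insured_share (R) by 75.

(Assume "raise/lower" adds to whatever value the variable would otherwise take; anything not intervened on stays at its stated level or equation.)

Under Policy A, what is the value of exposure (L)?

1334

Policy A (R − 75):
  C = 32
  G = 70
  R = 4 − 2·32 − 4·70 (−75 from intervention) = -415
  L = -25 − 3·32 + 3·70 − 3·(-415) = 1334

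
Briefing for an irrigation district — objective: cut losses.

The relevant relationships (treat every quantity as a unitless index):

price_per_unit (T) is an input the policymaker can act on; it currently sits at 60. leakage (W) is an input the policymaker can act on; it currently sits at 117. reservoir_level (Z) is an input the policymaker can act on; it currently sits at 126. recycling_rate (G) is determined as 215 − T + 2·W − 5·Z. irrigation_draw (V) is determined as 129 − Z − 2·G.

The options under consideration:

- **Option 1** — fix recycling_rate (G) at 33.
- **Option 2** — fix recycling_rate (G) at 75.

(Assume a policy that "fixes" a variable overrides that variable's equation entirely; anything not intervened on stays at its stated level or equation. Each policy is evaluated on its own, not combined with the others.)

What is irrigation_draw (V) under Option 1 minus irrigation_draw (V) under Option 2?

Option 1 (G := 33):
  T = 60
  W = 117
  Z = 126
  G = 33
  V = 129 − 126 − 2·33 = -63
Option 2 (G := 75):
  T = 60
  W = 117
  Z = 126
  G = 75
  V = 129 − 126 − 2·75 = -147
V: -63 − (-147) = 84

84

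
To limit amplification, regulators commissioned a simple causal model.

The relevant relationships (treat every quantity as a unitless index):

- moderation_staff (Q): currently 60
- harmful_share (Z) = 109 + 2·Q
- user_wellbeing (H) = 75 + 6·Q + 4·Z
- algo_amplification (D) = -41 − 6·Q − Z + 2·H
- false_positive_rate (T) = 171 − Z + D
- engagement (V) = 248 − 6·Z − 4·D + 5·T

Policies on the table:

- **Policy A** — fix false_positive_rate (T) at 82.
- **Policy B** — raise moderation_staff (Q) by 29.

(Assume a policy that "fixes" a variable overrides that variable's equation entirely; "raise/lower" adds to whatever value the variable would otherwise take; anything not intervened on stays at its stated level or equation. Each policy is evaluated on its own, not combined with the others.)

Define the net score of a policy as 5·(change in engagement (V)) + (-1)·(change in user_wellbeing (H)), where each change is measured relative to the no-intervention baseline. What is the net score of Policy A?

-48300

Baseline:
  Q = 60
  Z = 109 + 2·60 = 229
  H = 75 + 6·60 + 4·229 = 1351
  D = -41 − 6·60 − 229 + 2·1351 = 2072
  T = 171 − 229 + 2072 = 2014
  V = 248 − 6·229 − 4·2072 + 5·2014 = 656
Policy A (T := 82):
  Q = 60
  Z = 109 + 2·60 = 229
  H = 75 + 6·60 + 4·229 = 1351
  D = -41 − 6·60 − 229 + 2·1351 = 2072
  T = 82
  V = 248 − 6·229 − 4·2072 + 5·82 = -9004
ΔV = -9004 − 656 = -9660; ΔH = 1351 − 1351 = 0
Score = 5·(-9660) + (-1)·0 = -48300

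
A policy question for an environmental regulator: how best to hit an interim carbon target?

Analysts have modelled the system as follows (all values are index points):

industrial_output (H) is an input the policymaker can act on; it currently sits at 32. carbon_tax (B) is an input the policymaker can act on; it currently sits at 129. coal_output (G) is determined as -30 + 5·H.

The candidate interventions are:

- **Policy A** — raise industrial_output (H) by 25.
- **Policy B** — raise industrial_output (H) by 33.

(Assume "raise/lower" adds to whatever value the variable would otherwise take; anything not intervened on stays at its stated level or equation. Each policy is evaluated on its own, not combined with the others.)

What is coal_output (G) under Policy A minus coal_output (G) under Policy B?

Policy A (H + 25):
  H = 32 + 25 = 57
  G = -30 + 5·57 = 255
Policy B (H + 33):
  H = 32 + 33 = 65
  G = -30 + 5·65 = 295
G: 255 − 295 = -40

-40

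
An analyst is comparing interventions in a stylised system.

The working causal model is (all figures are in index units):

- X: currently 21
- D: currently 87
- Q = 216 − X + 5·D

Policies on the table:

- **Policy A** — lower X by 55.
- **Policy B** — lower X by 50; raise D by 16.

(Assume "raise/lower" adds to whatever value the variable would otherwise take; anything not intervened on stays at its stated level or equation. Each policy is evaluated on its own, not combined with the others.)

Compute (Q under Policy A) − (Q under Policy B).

Policy A (X − 55):
  X = 21 − 55 = -34
  D = 87
  Q = 216 − (-34) + 5·87 = 685
Policy B (X − 50, D + 16):
  X = 21 − 50 = -29
  D = 87 + 16 = 103
  Q = 216 − (-29) + 5·103 = 760
Q: 685 − 760 = -75

-75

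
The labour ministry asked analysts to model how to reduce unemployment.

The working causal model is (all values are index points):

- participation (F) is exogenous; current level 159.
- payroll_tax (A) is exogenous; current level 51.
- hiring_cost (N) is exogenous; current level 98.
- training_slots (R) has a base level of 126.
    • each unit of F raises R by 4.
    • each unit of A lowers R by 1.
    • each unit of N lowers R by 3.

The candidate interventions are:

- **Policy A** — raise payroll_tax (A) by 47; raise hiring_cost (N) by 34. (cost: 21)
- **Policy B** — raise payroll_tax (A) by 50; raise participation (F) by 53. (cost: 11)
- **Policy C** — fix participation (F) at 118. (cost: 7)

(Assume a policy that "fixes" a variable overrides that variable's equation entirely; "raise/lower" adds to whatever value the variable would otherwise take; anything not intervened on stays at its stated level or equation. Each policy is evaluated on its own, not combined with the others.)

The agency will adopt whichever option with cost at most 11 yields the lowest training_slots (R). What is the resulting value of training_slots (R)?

253

Policy B (A + 50, F + 53):
  F = 159 + 53 = 212
  A = 51 + 50 = 101
  N = 98
  R = 126 + 4·212 − 101 − 3·98 = 579
Policy C (F := 118):
  F = 118
  A = 51
  N = 98
  R = 126 + 4·118 − 51 − 3·98 = 253
Comparing — Policy B: R=579, Policy C: R=253. Lowest is 253 (Policy C).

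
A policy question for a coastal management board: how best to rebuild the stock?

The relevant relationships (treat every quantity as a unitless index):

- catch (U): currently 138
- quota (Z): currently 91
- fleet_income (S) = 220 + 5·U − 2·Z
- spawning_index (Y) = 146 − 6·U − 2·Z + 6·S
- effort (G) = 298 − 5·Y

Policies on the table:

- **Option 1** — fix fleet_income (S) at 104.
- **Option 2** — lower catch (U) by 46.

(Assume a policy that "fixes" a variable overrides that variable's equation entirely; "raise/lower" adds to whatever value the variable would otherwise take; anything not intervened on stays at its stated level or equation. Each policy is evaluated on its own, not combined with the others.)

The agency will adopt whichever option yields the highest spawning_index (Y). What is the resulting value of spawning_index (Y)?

Option 1 (S := 104):
  U = 138
  Z = 91
  S = 104
  Y = 146 − 6·138 − 2·91 + 6·104 = -240
Option 2 (U − 46):
  U = 138 − 46 = 92
  Z = 91
  S = 220 + 5·92 − 2·91 = 498
  Y = 146 − 6·92 − 2·91 + 6·498 = 2400
Comparing — Option 1: Y=-240, Option 2: Y=2400. Highest is 2400 (Option 2).

2400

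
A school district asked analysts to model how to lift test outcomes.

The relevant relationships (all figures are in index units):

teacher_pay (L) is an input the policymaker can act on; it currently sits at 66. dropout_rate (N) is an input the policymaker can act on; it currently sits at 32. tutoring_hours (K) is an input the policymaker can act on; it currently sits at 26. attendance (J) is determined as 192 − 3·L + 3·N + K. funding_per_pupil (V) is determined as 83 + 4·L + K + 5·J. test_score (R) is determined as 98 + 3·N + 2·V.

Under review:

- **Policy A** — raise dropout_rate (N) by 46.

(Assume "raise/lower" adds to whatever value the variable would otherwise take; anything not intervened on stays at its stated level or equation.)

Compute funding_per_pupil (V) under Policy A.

1643

Policy A (N + 46):
  L = 66
  N = 32 + 46 = 78
  K = 26
  J = 192 − 3·66 + 3·78 + 26 = 254
  V = 83 + 4·66 + 26 + 5·254 = 1643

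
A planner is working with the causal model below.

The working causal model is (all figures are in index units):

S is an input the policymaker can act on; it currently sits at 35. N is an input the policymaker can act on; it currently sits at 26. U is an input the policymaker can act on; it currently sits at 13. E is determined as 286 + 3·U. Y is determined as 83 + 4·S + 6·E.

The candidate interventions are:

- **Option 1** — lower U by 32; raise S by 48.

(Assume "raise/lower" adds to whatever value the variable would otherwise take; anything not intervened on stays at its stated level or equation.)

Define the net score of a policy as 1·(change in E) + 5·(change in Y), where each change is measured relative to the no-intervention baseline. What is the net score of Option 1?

Baseline:
  S = 35
  U = 13
  E = 286 + 3·13 = 325
  Y = 83 + 4·35 + 6·325 = 2173
Option 1 (U − 32, S + 48):
  S = 35 + 48 = 83
  U = 13 − 32 = -19
  E = 286 + 3·(-19) = 229
  Y = 83 + 4·83 + 6·229 = 1789
ΔE = 229 − 325 = -96; ΔY = 1789 − 2173 = -384
Score = 1·(-96) + 5·(-384) = -2016

-2016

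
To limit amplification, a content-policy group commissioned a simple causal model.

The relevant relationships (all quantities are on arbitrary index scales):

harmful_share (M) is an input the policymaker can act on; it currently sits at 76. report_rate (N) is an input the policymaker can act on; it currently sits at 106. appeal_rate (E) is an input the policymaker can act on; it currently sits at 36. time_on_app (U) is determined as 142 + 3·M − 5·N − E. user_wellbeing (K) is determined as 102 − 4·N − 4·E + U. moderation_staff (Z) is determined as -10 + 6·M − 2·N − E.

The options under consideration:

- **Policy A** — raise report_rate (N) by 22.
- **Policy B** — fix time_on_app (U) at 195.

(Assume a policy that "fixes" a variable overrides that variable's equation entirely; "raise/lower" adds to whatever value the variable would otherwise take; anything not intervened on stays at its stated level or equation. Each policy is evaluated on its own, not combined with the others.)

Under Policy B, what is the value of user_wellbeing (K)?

-271

Policy B (U := 195):
  M = 76
  N = 106
  E = 36
  U = 195
  K = 102 − 4·106 − 4·36 + 195 = -271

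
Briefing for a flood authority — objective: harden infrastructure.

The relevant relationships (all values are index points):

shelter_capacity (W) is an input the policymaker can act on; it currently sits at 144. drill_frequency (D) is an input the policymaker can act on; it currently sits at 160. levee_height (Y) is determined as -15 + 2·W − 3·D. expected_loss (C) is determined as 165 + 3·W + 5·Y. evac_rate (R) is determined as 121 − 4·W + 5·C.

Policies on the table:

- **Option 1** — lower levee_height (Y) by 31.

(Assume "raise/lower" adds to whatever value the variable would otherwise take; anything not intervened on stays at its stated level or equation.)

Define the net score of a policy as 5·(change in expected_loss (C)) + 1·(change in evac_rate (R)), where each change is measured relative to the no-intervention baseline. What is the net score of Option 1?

Baseline:
  W = 144
  D = 160
  Y = -15 + 2·144 − 3·160 = -207
  C = 165 + 3·144 + 5·(-207) = -438
  R = 121 − 4·144 + 5·(-438) = -2645
Option 1 (Y − 31):
  W = 144
  D = 160
  Y = -15 + 2·144 − 3·160 (−31 from intervention) = -238
  C = 165 + 3·144 + 5·(-238) = -593
  R = 121 − 4·144 + 5·(-593) = -3420
ΔC = -593 − (-438) = -155; ΔR = -3420 − (-2645) = -775
Score = 5·(-155) + 1·(-775) = -1550

-1550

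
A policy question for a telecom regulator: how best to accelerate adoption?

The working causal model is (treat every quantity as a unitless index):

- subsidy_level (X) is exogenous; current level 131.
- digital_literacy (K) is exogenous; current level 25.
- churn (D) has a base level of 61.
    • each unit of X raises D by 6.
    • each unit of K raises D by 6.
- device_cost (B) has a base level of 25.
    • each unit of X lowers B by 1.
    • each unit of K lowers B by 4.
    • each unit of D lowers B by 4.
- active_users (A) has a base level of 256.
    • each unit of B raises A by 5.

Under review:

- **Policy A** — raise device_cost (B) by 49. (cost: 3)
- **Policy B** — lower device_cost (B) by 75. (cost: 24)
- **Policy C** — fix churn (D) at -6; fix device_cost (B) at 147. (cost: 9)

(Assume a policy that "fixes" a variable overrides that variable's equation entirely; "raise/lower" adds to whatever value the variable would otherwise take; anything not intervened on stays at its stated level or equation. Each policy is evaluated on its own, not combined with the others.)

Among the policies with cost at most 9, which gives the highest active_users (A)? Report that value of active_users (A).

Policy A (B + 49):
  X = 131
  K = 25
  D = 61 + 6·131 + 6·25 = 997
  B = 25 − 131 − 4·25 − 4·997 (+49 from intervention) = -4145
  A = 256 + 5·(-4145) = -20469
Policy C (D := -6, B := 147):
  X = 131
  K = 25
  D = -6
  B = 147
  A = 256 + 5·147 = 991
Comparing — Policy A: A=-20469, Policy C: A=991. Highest is 991 (Policy C).

991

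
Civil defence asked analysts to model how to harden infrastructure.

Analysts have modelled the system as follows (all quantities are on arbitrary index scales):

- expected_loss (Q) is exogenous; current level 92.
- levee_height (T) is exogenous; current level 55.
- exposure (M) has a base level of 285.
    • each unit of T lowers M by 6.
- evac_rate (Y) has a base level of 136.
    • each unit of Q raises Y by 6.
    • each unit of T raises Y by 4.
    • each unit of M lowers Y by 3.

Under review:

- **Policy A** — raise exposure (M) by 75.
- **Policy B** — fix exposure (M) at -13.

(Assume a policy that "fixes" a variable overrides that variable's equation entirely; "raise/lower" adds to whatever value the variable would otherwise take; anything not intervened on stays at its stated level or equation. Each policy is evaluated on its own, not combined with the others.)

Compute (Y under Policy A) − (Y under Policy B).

Policy A (M + 75):
  Q = 92
  T = 55
  M = 285 − 6·55 (+75 from intervention) = 30
  Y = 136 + 6·92 + 4·55 − 3·30 = 818
Policy B (M := -13):
  Q = 92
  T = 55
  M = -13
  Y = 136 + 6·92 + 4·55 − 3·(-13) = 947
Y: 818 − 947 = -129

-129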